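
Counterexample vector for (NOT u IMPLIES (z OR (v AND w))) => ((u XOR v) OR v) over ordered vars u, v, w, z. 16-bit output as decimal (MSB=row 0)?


F1 = (NOT u IMPLIES (z OR (v AND w)))
F2 = ((u XOR v) OR v)
Counterexample to F1=>F2 is where F1=1 and F2=0.
Evaluate each row (bits = u,v,w,z, MSB first):
  row 0 [0000]: F1=0 F2=0 -> F1&~F2 -> 0
  row 1 [0001]: F1=1 F2=0 -> F1&~F2 -> 1
  row 2 [0010]: F1=0 F2=0 -> F1&~F2 -> 0
  row 3 [0011]: F1=1 F2=0 -> F1&~F2 -> 1
  row 4 [0100]: F1=0 F2=1 -> F1&~F2 -> 0
  row 5 [0101]: F1=1 F2=1 -> F1&~F2 -> 0
  row 6 [0110]: F1=1 F2=1 -> F1&~F2 -> 0
  row 7 [0111]: F1=1 F2=1 -> F1&~F2 -> 0
  row 8 [1000]: F1=1 F2=1 -> F1&~F2 -> 0
  row 9 [1001]: F1=1 F2=1 -> F1&~F2 -> 0
  row 10 [1010]: F1=1 F2=1 -> F1&~F2 -> 0
  row 11 [1011]: F1=1 F2=1 -> F1&~F2 -> 0
  row 12 [1100]: F1=1 F2=1 -> F1&~F2 -> 0
  row 13 [1101]: F1=1 F2=1 -> F1&~F2 -> 0
  row 14 [1110]: F1=1 F2=1 -> F1&~F2 -> 0
  row 15 [1111]: F1=1 F2=1 -> F1&~F2 -> 0
Full result column, 4 rows per line (u,v fixed per line; w,z runs 00..11 left to right):
  rows 0-3 [u,v=00]: 0101  = hex 5
  rows 4-7 [u,v=01]: 0000  = hex 0
  rows 8-11 [u,v=10]: 0000  = hex 0
  rows 12-15 [u,v=11]: 0000  = hex 0
Counterexample vector (row 0 .. row 15) = 0101000000000000
Output column grouped in 4s = 0101 0000 0000 0000 = 0x5000
Convert to decimal digit by digit (value = value*16 + digit):
  5 -> 5
  5*16 + 0 = 80
  80*16 + 0 = 1280
  1280*16 + 0 = 20480
Decimal = 20480

20480


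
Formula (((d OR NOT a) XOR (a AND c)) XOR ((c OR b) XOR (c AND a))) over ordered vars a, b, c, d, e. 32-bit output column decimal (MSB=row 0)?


Formula: (((d OR NOT a) XOR (a AND c)) XOR ((c OR b) XOR (c AND a))) over a, b, c, d, e (32 rows)
Evaluate each row (bits = a,b,c,d,e, MSB first):
  row 0 [00000]: (((0 OR NOT 0) XOR (0 AND 0)) XOR ((0 OR 0) XOR (0 AND 0))) -> 1
  row 1 [00001]: (((0 OR NOT 0) XOR (0 AND 0)) XOR ((0 OR 0) XOR (0 AND 0))) -> 1
  row 2 [00010]: (((1 OR NOT 0) XOR (0 AND 0)) XOR ((0 OR 0) XOR (0 AND 0))) -> 1
  row 3 [00011]: (((1 OR NOT 0) XOR (0 AND 0)) XOR ((0 OR 0) XOR (0 AND 0))) -> 1
  row 4 [00100]: (((0 OR NOT 0) XOR (0 AND 1)) XOR ((1 OR 0) XOR (1 AND 0))) -> 0
  row 5 [00101]: (((0 OR NOT 0) XOR (0 AND 1)) XOR ((1 OR 0) XOR (1 AND 0))) -> 0
  row 6 [00110]: (((1 OR NOT 0) XOR (0 AND 1)) XOR ((1 OR 0) XOR (1 AND 0))) -> 0
  row 7 [00111]: (((1 OR NOT 0) XOR (0 AND 1)) XOR ((1 OR 0) XOR (1 AND 0))) -> 0
  row 8 [01000]: (((0 OR NOT 0) XOR (0 AND 0)) XOR ((0 OR 1) XOR (0 AND 0))) -> 0
  row 9 [01001]: (((0 OR NOT 0) XOR (0 AND 0)) XOR ((0 OR 1) XOR (0 AND 0))) -> 0
  row 10 [01010]: (((1 OR NOT 0) XOR (0 AND 0)) XOR ((0 OR 1) XOR (0 AND 0))) -> 0
  row 11 [01011]: (((1 OR NOT 0) XOR (0 AND 0)) XOR ((0 OR 1) XOR (0 AND 0))) -> 0
  row 12 [01100]: (((0 OR NOT 0) XOR (0 AND 1)) XOR ((1 OR 1) XOR (1 AND 0))) -> 0
  row 13 [01101]: (((0 OR NOT 0) XOR (0 AND 1)) XOR ((1 OR 1) XOR (1 AND 0))) -> 0
  row 14 [01110]: (((1 OR NOT 0) XOR (0 AND 1)) XOR ((1 OR 1) XOR (1 AND 0))) -> 0
  row 15 [01111]: (((1 OR NOT 0) XOR (0 AND 1)) XOR ((1 OR 1) XOR (1 AND 0))) -> 0
  row 16 [10000]: (((0 OR NOT 1) XOR (1 AND 0)) XOR ((0 OR 0) XOR (0 AND 1))) -> 0
  row 17 [10001]: (((0 OR NOT 1) XOR (1 AND 0)) XOR ((0 OR 0) XOR (0 AND 1))) -> 0
  row 18 [10010]: (((1 OR NOT 1) XOR (1 AND 0)) XOR ((0 OR 0) XOR (0 AND 1))) -> 1
  row 19 [10011]: (((1 OR NOT 1) XOR (1 AND 0)) XOR ((0 OR 0) XOR (0 AND 1))) -> 1
  row 20 [10100]: (((0 OR NOT 1) XOR (1 AND 1)) XOR ((1 OR 0) XOR (1 AND 1))) -> 1
  row 21 [10101]: (((0 OR NOT 1) XOR (1 AND 1)) XOR ((1 OR 0) XOR (1 AND 1))) -> 1
  row 22 [10110]: (((1 OR NOT 1) XOR (1 AND 1)) XOR ((1 OR 0) XOR (1 AND 1))) -> 0
  row 23 [10111]: (((1 OR NOT 1) XOR (1 AND 1)) XOR ((1 OR 0) XOR (1 AND 1))) -> 0
  row 24 [11000]: (((0 OR NOT 1) XOR (1 AND 0)) XOR ((0 OR 1) XOR (0 AND 1))) -> 1
  row 25 [11001]: (((0 OR NOT 1) XOR (1 AND 0)) XOR ((0 OR 1) XOR (0 AND 1))) -> 1
  row 26 [11010]: (((1 OR NOT 1) XOR (1 AND 0)) XOR ((0 OR 1) XOR (0 AND 1))) -> 0
  row 27 [11011]: (((1 OR NOT 1) XOR (1 AND 0)) XOR ((0 OR 1) XOR (0 AND 1))) -> 0
  row 28 [11100]: (((0 OR NOT 1) XOR (1 AND 1)) XOR ((1 OR 1) XOR (1 AND 1))) -> 1
  row 29 [11101]: (((0 OR NOT 1) XOR (1 AND 1)) XOR ((1 OR 1) XOR (1 AND 1))) -> 1
  row 30 [11110]: (((1 OR NOT 1) XOR (1 AND 1)) XOR ((1 OR 1) XOR (1 AND 1))) -> 0
  row 31 [11111]: (((1 OR NOT 1) XOR (1 AND 1)) XOR ((1 OR 1) XOR (1 AND 1))) -> 0
Full result column, 4 rows per line (a,b,c fixed per line; d,e runs 00..11 left to right):
  rows 0-3 [a,b,c=000]: 1111  = hex F
  rows 4-7 [a,b,c=001]: 0000  = hex 0
  rows 8-11 [a,b,c=010]: 0000  = hex 0
  rows 12-15 [a,b,c=011]: 0000  = hex 0
  rows 16-19 [a,b,c=100]: 0011  = hex 3
  rows 20-23 [a,b,c=101]: 1100  = hex C
  rows 24-27 [a,b,c=110]: 1100  = hex C
  rows 28-31 [a,b,c=111]: 1100  = hex C
Output column (row 0 .. row 31) = 11110000000000000011110011001100
Output column grouped in 4s = 1111 0000 0000 0000 0011 1100 1100 1100 = 0xF0003CCC
Convert to decimal digit by digit (value = value*16 + digit):
  F -> 15
  15*16 + 0 = 240
  240*16 + 0 = 3840
  3840*16 + 0 = 61440
  61440*16 + 3 = 983043
  983043*16 + 12 (C) = 15728700
  15728700*16 + 12 (C) = 251659212
  251659212*16 + 12 (C) = 4026547404
Decimal = 4026547404

4026547404


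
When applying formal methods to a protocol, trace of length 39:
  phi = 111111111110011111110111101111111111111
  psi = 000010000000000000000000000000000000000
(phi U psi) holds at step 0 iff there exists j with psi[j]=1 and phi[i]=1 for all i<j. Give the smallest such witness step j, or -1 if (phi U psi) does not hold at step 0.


(phi U psi) at 0: need smallest j with psi[j]=1 and phi[i]=1 for all i in [0,j).
Scan from step 0:
  step 0: phi=1, psi=0 -> continue
  step 1: phi=1, psi=0 -> continue
  step 2: phi=1, psi=0 -> continue
  step 3: phi=1, psi=0 -> continue
  step 4: psi=1 and phi held for [0,4) -> witness found
Witness step = 4

4


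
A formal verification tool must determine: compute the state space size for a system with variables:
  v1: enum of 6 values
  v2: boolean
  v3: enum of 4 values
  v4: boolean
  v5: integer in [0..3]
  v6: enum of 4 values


State space = product of domain sizes of all variables.
Domain sizes:
  v1 (enum of 6 values): 6
  v2 (boolean): 2
  v3 (enum of 4 values): 4
  v4 (boolean): 2
  v5 (integer in [0..3]): 4
  v6 (enum of 4 values): 4
Product = 6 * 2 * 4 * 2 * 4 * 4 = 1536

1536


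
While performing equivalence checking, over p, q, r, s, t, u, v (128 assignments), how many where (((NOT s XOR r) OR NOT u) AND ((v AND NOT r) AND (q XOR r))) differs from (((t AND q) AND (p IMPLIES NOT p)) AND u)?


F1 = (((NOT s XOR r) OR NOT u) AND ((v AND NOT r) AND (q XOR r)))
F2 = (((t AND q) AND (p IMPLIES NOT p)) AND u)
Evaluate both on each of 128 rows (bits = p,q,r,s,t,u,v):
  row 0 [0000000]: F1=0 F2=0 -> 0
  row 1 [0000001]: F1=0 F2=0 -> 0
  row 2 [0000010]: F1=0 F2=0 -> 0
  row 3 [0000011]: F1=0 F2=0 -> 0
  row 4 [0000100]: F1=0 F2=0 -> 0
  (every remaining row is evaluated the same way; all 128 results are listed next)
Full result column, 8 rows per line (p,q,r,s fixed per line; t,u,v runs 000..111 left to right):
  rows 0-7 [p,q,r,s=0000]: 00000000  (ones: 0)
  rows 8-15 [p,q,r,s=0001]: 00000000  (ones: 0)
  rows 16-23 [p,q,r,s=0010]: 00000000  (ones: 0)
  rows 24-31 [p,q,r,s=0011]: 00000000  (ones: 0)
  rows 32-39 [p,q,r,s=0100]: 01010110  (ones: 4)
  rows 40-47 [p,q,r,s=0101]: 01000111  (ones: 4)
  rows 48-55 [p,q,r,s=0110]: 00000011  (ones: 2)
  rows 56-63 [p,q,r,s=0111]: 00000011  (ones: 2)
  rows 64-71 [p,q,r,s=1000]: 00000000  (ones: 0)
  rows 72-79 [p,q,r,s=1001]: 00000000  (ones: 0)
  rows 80-87 [p,q,r,s=1010]: 00000000  (ones: 0)
  rows 88-95 [p,q,r,s=1011]: 00000000  (ones: 0)
  rows 96-103 [p,q,r,s=1100]: 01010101  (ones: 4)
  rows 104-111 [p,q,r,s=1101]: 01000100  (ones: 2)
  rows 112-119 [p,q,r,s=1110]: 00000000  (ones: 0)
  rows 120-127 [p,q,r,s=1111]: 00000000  (ones: 0)
Disagreements = 0+0+0+0+4+4+2+2+0+0+0+0+4+2+0+0 = 18

18


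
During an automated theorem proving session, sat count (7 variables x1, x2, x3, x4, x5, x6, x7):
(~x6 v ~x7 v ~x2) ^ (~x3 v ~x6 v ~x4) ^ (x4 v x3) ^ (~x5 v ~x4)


CNF with 4 clauses over 7 vars (128 assignments).
An assignment satisfies CNF iff every clause has >=1 true literal.
Check each row (bits = x1,x2,x3,x4,x5,x6,x7; clause T/F shown):
  row 0 [0000000]: clauses=TTFT -> 0
  row 1 [0000001]: clauses=TTFT -> 0
  row 2 [0000010]: clauses=TTFT -> 0
  row 3 [0000011]: clauses=TTFT -> 0
  row 4 [0000100]: clauses=TTFT -> 0
  (every remaining row is evaluated the same way; all 128 results are listed next)
Full result column, 8 rows per line (x1,x2,x3,x4 fixed per line; x5,x6,x7 runs 000..111 left to right):
  rows 0-7 [x1,x2,x3,x4=0000]: 00000000  (ones: 0)
  rows 8-15 [x1,x2,x3,x4=0001]: 11110000  (ones: 4)
  rows 16-23 [x1,x2,x3,x4=0010]: 11111111  (ones: 8)
  rows 24-31 [x1,x2,x3,x4=0011]: 11000000  (ones: 2)
  rows 32-39 [x1,x2,x3,x4=0100]: 00000000  (ones: 0)
  rows 40-47 [x1,x2,x3,x4=0101]: 11100000  (ones: 3)
  rows 48-55 [x1,x2,x3,x4=0110]: 11101110  (ones: 6)
  rows 56-63 [x1,x2,x3,x4=0111]: 11000000  (ones: 2)
  rows 64-71 [x1,x2,x3,x4=1000]: 00000000  (ones: 0)
  rows 72-79 [x1,x2,x3,x4=1001]: 11110000  (ones: 4)
  rows 80-87 [x1,x2,x3,x4=1010]: 11111111  (ones: 8)
  rows 88-95 [x1,x2,x3,x4=1011]: 11000000  (ones: 2)
  rows 96-103 [x1,x2,x3,x4=1100]: 00000000  (ones: 0)
  rows 104-111 [x1,x2,x3,x4=1101]: 11100000  (ones: 3)
  rows 112-119 [x1,x2,x3,x4=1110]: 11101110  (ones: 6)
  rows 120-127 [x1,x2,x3,x4=1111]: 11000000  (ones: 2)
Satisfying assignments = 0+4+8+2+0+3+6+2+0+4+8+2+0+3+6+2 = 50

50


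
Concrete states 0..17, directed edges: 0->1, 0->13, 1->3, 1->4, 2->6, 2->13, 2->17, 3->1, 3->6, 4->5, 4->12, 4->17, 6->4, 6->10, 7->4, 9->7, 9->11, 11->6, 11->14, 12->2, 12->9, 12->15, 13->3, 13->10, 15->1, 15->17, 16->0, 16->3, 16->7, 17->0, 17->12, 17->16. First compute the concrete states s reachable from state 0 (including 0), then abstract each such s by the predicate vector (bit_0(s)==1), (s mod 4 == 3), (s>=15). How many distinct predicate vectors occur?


BFS from 0:
Concrete reachable: {0, 1, 2, 3, 4, 5, 6, 7, 9, 10, 11, 12, 13, 14, 15, 16, 17}
Abstract via predicates (bit_0(s)==1), (s mod 4 == 3), (s>=15):
  (0,0,0) <- {0, 2, 4, 6, 10, 12, 14}
  (0,0,1) <- {16}
  (1,0,0) <- {1, 5, 9, 13}
  (1,0,1) <- {17}
  (1,1,0) <- {3, 7, 11}
  (1,1,1) <- {15}
Distinct abstract states = 6

6


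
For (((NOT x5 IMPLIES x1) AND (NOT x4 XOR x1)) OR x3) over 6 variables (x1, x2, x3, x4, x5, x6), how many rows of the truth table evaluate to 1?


Formula: (((NOT x5 IMPLIES x1) AND (NOT x4 XOR x1)) OR x3) over 6 vars (64 rows)
Evaluate each row (x1, x2, x3, x4, x5, x6 as bits, MSB first):
  row 0 [000000]: (((NOT 0 IMPLIES 0) AND (NOT 0 XOR 0)) OR 0) -> 0
  row 1 [000001]: (((NOT 0 IMPLIES 0) AND (NOT 0 XOR 0)) OR 0) -> 0
  row 2 [000010]: (((NOT 1 IMPLIES 0) AND (NOT 0 XOR 0)) OR 0) -> 1
  row 3 [000011]: (((NOT 1 IMPLIES 0) AND (NOT 0 XOR 0)) OR 0) -> 1
  row 4 [000100]: (((NOT 0 IMPLIES 0) AND (NOT 1 XOR 0)) OR 0) -> 0
  (every remaining row is evaluated the same way; all 64 results are listed next)
Full result column, 8 rows per line (x1,x2,x3 fixed per line; x4,x5,x6 runs 000..111 left to right):
  rows 0-7 [x1,x2,x3=000]: 00110000  (ones: 2)
  rows 8-15 [x1,x2,x3=001]: 11111111  (ones: 8)
  rows 16-23 [x1,x2,x3=010]: 00110000  (ones: 2)
  rows 24-31 [x1,x2,x3=011]: 11111111  (ones: 8)
  rows 32-39 [x1,x2,x3=100]: 00001111  (ones: 4)
  rows 40-47 [x1,x2,x3=101]: 11111111  (ones: 8)
  rows 48-55 [x1,x2,x3=110]: 00001111  (ones: 4)
  rows 56-63 [x1,x2,x3=111]: 11111111  (ones: 8)
Count of 1-rows = 2+8+2+8+4+8+4+8 = 44

44


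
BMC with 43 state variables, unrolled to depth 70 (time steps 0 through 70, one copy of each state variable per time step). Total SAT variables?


BMC unrolls to depth k, creating one copy of each state var for steps 0..k.
Step count = 70 + 1 = 71 (steps 0 through 70)
Vars per step = 43
Total = 43 * 71 = 3053

3053


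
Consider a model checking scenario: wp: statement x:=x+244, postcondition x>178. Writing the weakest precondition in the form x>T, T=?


Formula: wp(x:=E, P) = P[E/x] (substitute E for x in postcondition)
Step 1: Postcondition: x>178
Step 2: Substitute x+244 for x: x+244>178
Step 3: Solve for x: x > 178-244 = -66

-66


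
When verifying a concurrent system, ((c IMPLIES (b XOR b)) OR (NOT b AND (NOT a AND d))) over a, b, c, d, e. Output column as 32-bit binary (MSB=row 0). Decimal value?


Formula: ((c IMPLIES (b XOR b)) OR (NOT b AND (NOT a AND d))) over a, b, c, d, e (32 rows)
Evaluate each row (bits = a,b,c,d,e, MSB first):
  row 0 [00000]: ((0 IMPLIES (0 XOR 0)) OR (NOT 0 AND (NOT 0 AND 0))) -> 1
  row 1 [00001]: ((0 IMPLIES (0 XOR 0)) OR (NOT 0 AND (NOT 0 AND 0))) -> 1
  row 2 [00010]: ((0 IMPLIES (0 XOR 0)) OR (NOT 0 AND (NOT 0 AND 1))) -> 1
  row 3 [00011]: ((0 IMPLIES (0 XOR 0)) OR (NOT 0 AND (NOT 0 AND 1))) -> 1
  row 4 [00100]: ((1 IMPLIES (0 XOR 0)) OR (NOT 0 AND (NOT 0 AND 0))) -> 0
  row 5 [00101]: ((1 IMPLIES (0 XOR 0)) OR (NOT 0 AND (NOT 0 AND 0))) -> 0
  row 6 [00110]: ((1 IMPLIES (0 XOR 0)) OR (NOT 0 AND (NOT 0 AND 1))) -> 1
  row 7 [00111]: ((1 IMPLIES (0 XOR 0)) OR (NOT 0 AND (NOT 0 AND 1))) -> 1
  row 8 [01000]: ((0 IMPLIES (1 XOR 1)) OR (NOT 1 AND (NOT 0 AND 0))) -> 1
  row 9 [01001]: ((0 IMPLIES (1 XOR 1)) OR (NOT 1 AND (NOT 0 AND 0))) -> 1
  row 10 [01010]: ((0 IMPLIES (1 XOR 1)) OR (NOT 1 AND (NOT 0 AND 1))) -> 1
  row 11 [01011]: ((0 IMPLIES (1 XOR 1)) OR (NOT 1 AND (NOT 0 AND 1))) -> 1
  row 12 [01100]: ((1 IMPLIES (1 XOR 1)) OR (NOT 1 AND (NOT 0 AND 0))) -> 0
  row 13 [01101]: ((1 IMPLIES (1 XOR 1)) OR (NOT 1 AND (NOT 0 AND 0))) -> 0
  row 14 [01110]: ((1 IMPLIES (1 XOR 1)) OR (NOT 1 AND (NOT 0 AND 1))) -> 0
  row 15 [01111]: ((1 IMPLIES (1 XOR 1)) OR (NOT 1 AND (NOT 0 AND 1))) -> 0
  row 16 [10000]: ((0 IMPLIES (0 XOR 0)) OR (NOT 0 AND (NOT 1 AND 0))) -> 1
  row 17 [10001]: ((0 IMPLIES (0 XOR 0)) OR (NOT 0 AND (NOT 1 AND 0))) -> 1
  row 18 [10010]: ((0 IMPLIES (0 XOR 0)) OR (NOT 0 AND (NOT 1 AND 1))) -> 1
  row 19 [10011]: ((0 IMPLIES (0 XOR 0)) OR (NOT 0 AND (NOT 1 AND 1))) -> 1
  row 20 [10100]: ((1 IMPLIES (0 XOR 0)) OR (NOT 0 AND (NOT 1 AND 0))) -> 0
  row 21 [10101]: ((1 IMPLIES (0 XOR 0)) OR (NOT 0 AND (NOT 1 AND 0))) -> 0
  row 22 [10110]: ((1 IMPLIES (0 XOR 0)) OR (NOT 0 AND (NOT 1 AND 1))) -> 0
  row 23 [10111]: ((1 IMPLIES (0 XOR 0)) OR (NOT 0 AND (NOT 1 AND 1))) -> 0
  row 24 [11000]: ((0 IMPLIES (1 XOR 1)) OR (NOT 1 AND (NOT 1 AND 0))) -> 1
  row 25 [11001]: ((0 IMPLIES (1 XOR 1)) OR (NOT 1 AND (NOT 1 AND 0))) -> 1
  row 26 [11010]: ((0 IMPLIES (1 XOR 1)) OR (NOT 1 AND (NOT 1 AND 1))) -> 1
  row 27 [11011]: ((0 IMPLIES (1 XOR 1)) OR (NOT 1 AND (NOT 1 AND 1))) -> 1
  row 28 [11100]: ((1 IMPLIES (1 XOR 1)) OR (NOT 1 AND (NOT 1 AND 0))) -> 0
  row 29 [11101]: ((1 IMPLIES (1 XOR 1)) OR (NOT 1 AND (NOT 1 AND 0))) -> 0
  row 30 [11110]: ((1 IMPLIES (1 XOR 1)) OR (NOT 1 AND (NOT 1 AND 1))) -> 0
  row 31 [11111]: ((1 IMPLIES (1 XOR 1)) OR (NOT 1 AND (NOT 1 AND 1))) -> 0
Full result column, 4 rows per line (a,b,c fixed per line; d,e runs 00..11 left to right):
  rows 0-3 [a,b,c=000]: 1111  = hex F
  rows 4-7 [a,b,c=001]: 0011  = hex 3
  rows 8-11 [a,b,c=010]: 1111  = hex F
  rows 12-15 [a,b,c=011]: 0000  = hex 0
  rows 16-19 [a,b,c=100]: 1111  = hex F
  rows 20-23 [a,b,c=101]: 0000  = hex 0
  rows 24-27 [a,b,c=110]: 1111  = hex F
  rows 28-31 [a,b,c=111]: 0000  = hex 0
Output column (row 0 .. row 31) = 11110011111100001111000011110000
Output column grouped in 4s = 1111 0011 1111 0000 1111 0000 1111 0000 = 0xF3F0F0F0
Convert to decimal digit by digit (value = value*16 + digit):
  F -> 15
  15*16 + 3 = 243
  243*16 + 15 (F) = 3903
  3903*16 + 0 = 62448
  62448*16 + 15 (F) = 999183
  999183*16 + 0 = 15986928
  15986928*16 + 15 (F) = 255790863
  255790863*16 + 0 = 4092653808
Decimal = 4092653808

4092653808


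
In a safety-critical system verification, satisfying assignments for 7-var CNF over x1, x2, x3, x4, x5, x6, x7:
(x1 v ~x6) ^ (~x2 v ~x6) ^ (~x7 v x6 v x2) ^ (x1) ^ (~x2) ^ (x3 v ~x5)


CNF with 6 clauses over 7 vars (128 assignments).
An assignment satisfies CNF iff every clause has >=1 true literal.
Check each row (bits = x1,x2,x3,x4,x5,x6,x7; clause T/F shown):
  row 0 [0000000]: clauses=TTTFTT -> 0
  row 1 [0000001]: clauses=TTFFTT -> 0
  row 2 [0000010]: clauses=FTTFTT -> 0
  row 3 [0000011]: clauses=FTTFTT -> 0
  row 4 [0000100]: clauses=TTTFTF -> 0
  (every remaining row is evaluated the same way; all 128 results are listed next)
Full result column, 8 rows per line (x1,x2,x3,x4 fixed per line; x5,x6,x7 runs 000..111 left to right):
  rows 0-7 [x1,x2,x3,x4=0000]: 00000000  (ones: 0)
  rows 8-15 [x1,x2,x3,x4=0001]: 00000000  (ones: 0)
  rows 16-23 [x1,x2,x3,x4=0010]: 00000000  (ones: 0)
  rows 24-31 [x1,x2,x3,x4=0011]: 00000000  (ones: 0)
  rows 32-39 [x1,x2,x3,x4=0100]: 00000000  (ones: 0)
  rows 40-47 [x1,x2,x3,x4=0101]: 00000000  (ones: 0)
  rows 48-55 [x1,x2,x3,x4=0110]: 00000000  (ones: 0)
  rows 56-63 [x1,x2,x3,x4=0111]: 00000000  (ones: 0)
  rows 64-71 [x1,x2,x3,x4=1000]: 10110000  (ones: 3)
  rows 72-79 [x1,x2,x3,x4=1001]: 10110000  (ones: 3)
  rows 80-87 [x1,x2,x3,x4=1010]: 10111011  (ones: 6)
  rows 88-95 [x1,x2,x3,x4=1011]: 10111011  (ones: 6)
  rows 96-103 [x1,x2,x3,x4=1100]: 00000000  (ones: 0)
  rows 104-111 [x1,x2,x3,x4=1101]: 00000000  (ones: 0)
  rows 112-119 [x1,x2,x3,x4=1110]: 00000000  (ones: 0)
  rows 120-127 [x1,x2,x3,x4=1111]: 00000000  (ones: 0)
Satisfying assignments = 0+0+0+0+0+0+0+0+3+3+6+6+0+0+0+0 = 18

18


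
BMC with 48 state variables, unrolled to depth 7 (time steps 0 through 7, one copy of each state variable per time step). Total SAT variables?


BMC unrolls to depth k, creating one copy of each state var for steps 0..k.
Step count = 7 + 1 = 8 (steps 0 through 7)
Vars per step = 48
Total = 48 * 8 = 384

384


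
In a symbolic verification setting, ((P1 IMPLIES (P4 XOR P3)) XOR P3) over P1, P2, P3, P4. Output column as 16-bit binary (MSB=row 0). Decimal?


Formula: ((P1 IMPLIES (P4 XOR P3)) XOR P3) over P1, P2, P3, P4 (16 rows)
Evaluate each row (bits = P1,P2,P3,P4, MSB first):
  row 0 [0000]: ((0 IMPLIES (0 XOR 0)) XOR 0) -> 1
  row 1 [0001]: ((0 IMPLIES (1 XOR 0)) XOR 0) -> 1
  row 2 [0010]: ((0 IMPLIES (0 XOR 1)) XOR 1) -> 0
  row 3 [0011]: ((0 IMPLIES (1 XOR 1)) XOR 1) -> 0
  row 4 [0100]: ((0 IMPLIES (0 XOR 0)) XOR 0) -> 1
  row 5 [0101]: ((0 IMPLIES (1 XOR 0)) XOR 0) -> 1
  row 6 [0110]: ((0 IMPLIES (0 XOR 1)) XOR 1) -> 0
  row 7 [0111]: ((0 IMPLIES (1 XOR 1)) XOR 1) -> 0
  row 8 [1000]: ((1 IMPLIES (0 XOR 0)) XOR 0) -> 0
  row 9 [1001]: ((1 IMPLIES (1 XOR 0)) XOR 0) -> 1
  row 10 [1010]: ((1 IMPLIES (0 XOR 1)) XOR 1) -> 0
  row 11 [1011]: ((1 IMPLIES (1 XOR 1)) XOR 1) -> 1
  row 12 [1100]: ((1 IMPLIES (0 XOR 0)) XOR 0) -> 0
  row 13 [1101]: ((1 IMPLIES (1 XOR 0)) XOR 0) -> 1
  row 14 [1110]: ((1 IMPLIES (0 XOR 1)) XOR 1) -> 0
  row 15 [1111]: ((1 IMPLIES (1 XOR 1)) XOR 1) -> 1
Full result column, 4 rows per line (P1,P2 fixed per line; P3,P4 runs 00..11 left to right):
  rows 0-3 [P1,P2=00]: 1100  = hex C
  rows 4-7 [P1,P2=01]: 1100  = hex C
  rows 8-11 [P1,P2=10]: 0101  = hex 5
  rows 12-15 [P1,P2=11]: 0101  = hex 5
Output column (row 0 .. row 15) = 1100110001010101
Output column grouped in 4s = 1100 1100 0101 0101 = 0xCC55
Convert to decimal digit by digit (value = value*16 + digit):
  C -> 12
  12*16 + 12 (C) = 204
  204*16 + 5 = 3269
  3269*16 + 5 = 52309
Decimal = 52309

52309


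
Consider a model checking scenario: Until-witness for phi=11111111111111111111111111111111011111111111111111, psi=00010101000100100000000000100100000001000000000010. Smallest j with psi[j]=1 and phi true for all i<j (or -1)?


(phi U psi) at 0: need smallest j with psi[j]=1 and phi[i]=1 for all i in [0,j).
Scan from step 0:
  step 0: phi=1, psi=0 -> continue
  step 1: phi=1, psi=0 -> continue
  step 2: phi=1, psi=0 -> continue
  step 3: psi=1 and phi held for [0,3) -> witness found
Witness step = 3

3


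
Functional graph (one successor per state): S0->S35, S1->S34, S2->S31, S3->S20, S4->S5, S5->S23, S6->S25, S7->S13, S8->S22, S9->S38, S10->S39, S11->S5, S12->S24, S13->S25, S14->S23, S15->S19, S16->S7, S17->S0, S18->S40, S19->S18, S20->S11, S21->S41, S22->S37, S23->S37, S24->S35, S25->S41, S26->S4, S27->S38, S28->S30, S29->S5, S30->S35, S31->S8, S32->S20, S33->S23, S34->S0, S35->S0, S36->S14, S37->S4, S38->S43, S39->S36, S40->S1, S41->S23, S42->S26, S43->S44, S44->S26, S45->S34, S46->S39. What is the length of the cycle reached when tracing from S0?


Trace from S0 until a state repeats:
  S0 -> S35 -> S0
S0 first seen at step 0, revisited at step 2.
Cycle length = 2 - 0 = 2

2


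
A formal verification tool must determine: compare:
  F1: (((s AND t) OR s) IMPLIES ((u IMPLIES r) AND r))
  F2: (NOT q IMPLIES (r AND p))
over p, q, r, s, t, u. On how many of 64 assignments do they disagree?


F1 = (((s AND t) OR s) IMPLIES ((u IMPLIES r) AND r))
F2 = (NOT q IMPLIES (r AND p))
Evaluate both on each of 64 rows (bits = p,q,r,s,t,u):
  row 0 [000000]: F1=1 F2=0 (differ) -> 1
  row 1 [000001]: F1=1 F2=0 (differ) -> 1
  row 2 [000010]: F1=1 F2=0 (differ) -> 1
  row 3 [000011]: F1=1 F2=0 (differ) -> 1
  row 4 [000100]: F1=0 F2=0 -> 0
  (every remaining row is evaluated the same way; all 64 results are listed next)
Full result column, 8 rows per line (p,q,r fixed per line; s,t,u runs 000..111 left to right):
  rows 0-7 [p,q,r=000]: 11110000  (ones: 4)
  rows 8-15 [p,q,r=001]: 11111111  (ones: 8)
  rows 16-23 [p,q,r=010]: 00001111  (ones: 4)
  rows 24-31 [p,q,r=011]: 00000000  (ones: 0)
  rows 32-39 [p,q,r=100]: 11110000  (ones: 4)
  rows 40-47 [p,q,r=101]: 00000000  (ones: 0)
  rows 48-55 [p,q,r=110]: 00001111  (ones: 4)
  rows 56-63 [p,q,r=111]: 00000000  (ones: 0)
Disagreements = 4+8+4+0+4+0+4+0 = 24

24


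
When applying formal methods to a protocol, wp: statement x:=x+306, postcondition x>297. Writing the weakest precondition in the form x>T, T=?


Formula: wp(x:=E, P) = P[E/x] (substitute E for x in postcondition)
Step 1: Postcondition: x>297
Step 2: Substitute x+306 for x: x+306>297
Step 3: Solve for x: x > 297-306 = -9

-9


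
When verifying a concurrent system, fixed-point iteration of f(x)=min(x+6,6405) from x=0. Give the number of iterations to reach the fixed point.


Step 1: x=0, cap=6405, increment=6
Step 2: x grows by 6 each step until capped at 6405; fixed point is x=6405
Step 3: iterations = ceil(6405/6) = 1068

1068


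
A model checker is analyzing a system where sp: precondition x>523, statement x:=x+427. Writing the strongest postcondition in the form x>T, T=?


Formula: sp(P, x:=E) = exists old_x. (x = E[old_x/x]) AND P[old_x/x] (old_x is the value of x before the assignment; eliminate old_x by solving x = E[old_x/x] for old_x)
Step 1: Precondition P: x>523, i.e. old_x > 523
Step 2: Assignment gives x = old_x + 427, so old_x = x - 427
Step 3: Substitute into P: x - 427 > 523
Step 4: Simplify: x > 523+427 = 950

950


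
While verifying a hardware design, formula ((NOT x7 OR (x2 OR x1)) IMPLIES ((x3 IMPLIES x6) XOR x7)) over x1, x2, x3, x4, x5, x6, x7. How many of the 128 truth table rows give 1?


Formula: ((NOT x7 OR (x2 OR x1)) IMPLIES ((x3 IMPLIES x6) XOR x7)) over 7 vars (128 rows)
Evaluate each row (x1, x2, x3, x4, x5, x6, x7 as bits, MSB first):
  row 0 [0000000]: ((NOT 0 OR (0 OR 0)) IMPLIES ((0 IMPLIES 0) XOR 0)) -> 1
  row 1 [0000001]: ((NOT 1 OR (0 OR 0)) IMPLIES ((0 IMPLIES 0) XOR 1)) -> 1
  row 2 [0000010]: ((NOT 0 OR (0 OR 0)) IMPLIES ((0 IMPLIES 1) XOR 0)) -> 1
  row 3 [0000011]: ((NOT 1 OR (0 OR 0)) IMPLIES ((0 IMPLIES 1) XOR 1)) -> 1
  row 4 [0000100]: ((NOT 0 OR (0 OR 0)) IMPLIES ((0 IMPLIES 0) XOR 0)) -> 1
  (every remaining row is evaluated the same way; all 128 results are listed next)
Full result column, 8 rows per line (x1,x2,x3,x4 fixed per line; x5,x6,x7 runs 000..111 left to right):
  rows 0-7 [x1,x2,x3,x4=0000]: 11111111  (ones: 8)
  rows 8-15 [x1,x2,x3,x4=0001]: 11111111  (ones: 8)
  rows 16-23 [x1,x2,x3,x4=0010]: 01110111  (ones: 6)
  rows 24-31 [x1,x2,x3,x4=0011]: 01110111  (ones: 6)
  rows 32-39 [x1,x2,x3,x4=0100]: 10101010  (ones: 4)
  rows 40-47 [x1,x2,x3,x4=0101]: 10101010  (ones: 4)
  rows 48-55 [x1,x2,x3,x4=0110]: 01100110  (ones: 4)
  rows 56-63 [x1,x2,x3,x4=0111]: 01100110  (ones: 4)
  rows 64-71 [x1,x2,x3,x4=1000]: 10101010  (ones: 4)
  rows 72-79 [x1,x2,x3,x4=1001]: 10101010  (ones: 4)
  rows 80-87 [x1,x2,x3,x4=1010]: 01100110  (ones: 4)
  rows 88-95 [x1,x2,x3,x4=1011]: 01100110  (ones: 4)
  rows 96-103 [x1,x2,x3,x4=1100]: 10101010  (ones: 4)
  rows 104-111 [x1,x2,x3,x4=1101]: 10101010  (ones: 4)
  rows 112-119 [x1,x2,x3,x4=1110]: 01100110  (ones: 4)
  rows 120-127 [x1,x2,x3,x4=1111]: 01100110  (ones: 4)
Count of 1-rows = 8+8+6+6+4+4+4+4+4+4+4+4+4+4+4+4 = 76

76


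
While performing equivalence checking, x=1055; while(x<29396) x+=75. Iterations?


Step 1: x goes from 1055 toward 29396 by 75; the body runs while x<29396, so iterations = ceil((bound-start)/step)
Step 2: Distance=28341
Step 3: ceil(28341/75)=378

378


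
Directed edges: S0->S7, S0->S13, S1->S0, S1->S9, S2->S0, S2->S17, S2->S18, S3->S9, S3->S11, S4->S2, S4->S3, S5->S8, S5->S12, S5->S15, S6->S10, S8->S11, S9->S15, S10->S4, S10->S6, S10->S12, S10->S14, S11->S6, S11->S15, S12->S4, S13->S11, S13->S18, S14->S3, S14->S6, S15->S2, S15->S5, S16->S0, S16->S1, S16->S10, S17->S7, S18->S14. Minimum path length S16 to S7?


BFS layer-by-layer from S16:
  dist 0: {S16}
  dist 1: {S0, S1, S10}
  dist 2: {S4, S6, S7, S9, S12, S13, S14}
  -> S7 reached at distance 2
Shortest path length = 2

2


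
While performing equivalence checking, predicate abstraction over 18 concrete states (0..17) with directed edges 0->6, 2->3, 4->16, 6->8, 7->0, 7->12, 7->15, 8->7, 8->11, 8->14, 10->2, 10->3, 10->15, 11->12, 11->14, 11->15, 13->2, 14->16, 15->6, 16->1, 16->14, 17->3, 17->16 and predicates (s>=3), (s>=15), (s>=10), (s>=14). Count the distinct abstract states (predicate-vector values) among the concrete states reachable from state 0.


BFS from 0:
Concrete reachable: {0, 1, 6, 7, 8, 11, 12, 14, 15, 16}
Abstract via predicates (s>=3), (s>=15), (s>=10), (s>=14):
  (0,0,0,0) <- {0, 1}
  (1,0,0,0) <- {6, 7, 8}
  (1,0,1,0) <- {11, 12}
  (1,0,1,1) <- {14}
  (1,1,1,1) <- {15, 16}
Distinct abstract states = 5

5


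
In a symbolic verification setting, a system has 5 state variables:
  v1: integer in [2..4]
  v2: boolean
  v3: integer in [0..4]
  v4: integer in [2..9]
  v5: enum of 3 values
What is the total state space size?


State space = product of domain sizes of all variables.
Domain sizes:
  v1 (integer in [2..4]): 3
  v2 (boolean): 2
  v3 (integer in [0..4]): 5
  v4 (integer in [2..9]): 8
  v5 (enum of 3 values): 3
Product = 3 * 2 * 5 * 8 * 3 = 720

720


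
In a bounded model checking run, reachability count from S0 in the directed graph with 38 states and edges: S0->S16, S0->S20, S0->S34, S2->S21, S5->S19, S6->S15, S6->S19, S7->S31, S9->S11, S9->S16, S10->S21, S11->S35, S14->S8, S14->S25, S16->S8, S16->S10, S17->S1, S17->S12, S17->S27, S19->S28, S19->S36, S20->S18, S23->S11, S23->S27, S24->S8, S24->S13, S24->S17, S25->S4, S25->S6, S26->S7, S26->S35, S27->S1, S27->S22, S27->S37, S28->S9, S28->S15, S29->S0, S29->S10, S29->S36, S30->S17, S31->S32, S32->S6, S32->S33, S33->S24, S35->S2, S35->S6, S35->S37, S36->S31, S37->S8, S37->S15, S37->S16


BFS from S0:
  layer 0: {S0}
  layer 1: {S16, S20, S34}
  layer 2: {S8, S10, S18}
  layer 3: {S21}
Reachable set: {S0, S8, S10, S16, S18, S20, S21, S34}
Count = 8

8


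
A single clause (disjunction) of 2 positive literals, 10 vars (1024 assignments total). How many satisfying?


Step 1: Total=2^10=1024
Step 2: Unsat when all 2 false: 2^8=256
Step 3: Sat=1024-256=768

768


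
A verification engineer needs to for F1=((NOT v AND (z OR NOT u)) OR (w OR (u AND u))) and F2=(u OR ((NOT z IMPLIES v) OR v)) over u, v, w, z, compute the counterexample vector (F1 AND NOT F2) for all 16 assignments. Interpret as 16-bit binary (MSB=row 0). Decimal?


F1 = ((NOT v AND (z OR NOT u)) OR (w OR (u AND u)))
F2 = (u OR ((NOT z IMPLIES v) OR v))
Counterexample to F1=>F2 is where F1=1 and F2=0.
Evaluate each row (bits = u,v,w,z, MSB first):
  row 0 [0000]: F1=1 F2=0 -> F1&~F2 -> 1
  row 1 [0001]: F1=1 F2=1 -> F1&~F2 -> 0
  row 2 [0010]: F1=1 F2=0 -> F1&~F2 -> 1
  row 3 [0011]: F1=1 F2=1 -> F1&~F2 -> 0
  row 4 [0100]: F1=0 F2=1 -> F1&~F2 -> 0
  row 5 [0101]: F1=0 F2=1 -> F1&~F2 -> 0
  row 6 [0110]: F1=1 F2=1 -> F1&~F2 -> 0
  row 7 [0111]: F1=1 F2=1 -> F1&~F2 -> 0
  row 8 [1000]: F1=1 F2=1 -> F1&~F2 -> 0
  row 9 [1001]: F1=1 F2=1 -> F1&~F2 -> 0
  row 10 [1010]: F1=1 F2=1 -> F1&~F2 -> 0
  row 11 [1011]: F1=1 F2=1 -> F1&~F2 -> 0
  row 12 [1100]: F1=1 F2=1 -> F1&~F2 -> 0
  row 13 [1101]: F1=1 F2=1 -> F1&~F2 -> 0
  row 14 [1110]: F1=1 F2=1 -> F1&~F2 -> 0
  row 15 [1111]: F1=1 F2=1 -> F1&~F2 -> 0
Full result column, 4 rows per line (u,v fixed per line; w,z runs 00..11 left to right):
  rows 0-3 [u,v=00]: 1010  = hex A
  rows 4-7 [u,v=01]: 0000  = hex 0
  rows 8-11 [u,v=10]: 0000  = hex 0
  rows 12-15 [u,v=11]: 0000  = hex 0
Counterexample vector (row 0 .. row 15) = 1010000000000000
Output column grouped in 4s = 1010 0000 0000 0000 = 0xA000
Convert to decimal digit by digit (value = value*16 + digit):
  A -> 10
  10*16 + 0 = 160
  160*16 + 0 = 2560
  2560*16 + 0 = 40960
Decimal = 40960

40960


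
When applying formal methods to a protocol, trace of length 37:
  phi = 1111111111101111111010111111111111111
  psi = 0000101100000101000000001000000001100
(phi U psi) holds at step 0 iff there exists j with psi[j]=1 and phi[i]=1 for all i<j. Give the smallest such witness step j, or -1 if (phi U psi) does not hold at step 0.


(phi U psi) at 0: need smallest j with psi[j]=1 and phi[i]=1 for all i in [0,j).
Scan from step 0:
  step 0: phi=1, psi=0 -> continue
  step 1: phi=1, psi=0 -> continue
  step 2: phi=1, psi=0 -> continue
  step 3: phi=1, psi=0 -> continue
  step 4: psi=1 and phi held for [0,4) -> witness found
Witness step = 4

4


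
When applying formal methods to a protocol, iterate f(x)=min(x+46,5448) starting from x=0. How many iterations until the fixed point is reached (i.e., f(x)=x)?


Step 1: x=0, cap=5448, increment=46
Step 2: x grows by 46 each step until capped at 5448; fixed point is x=5448
Step 3: iterations = ceil(5448/46) = 119

119


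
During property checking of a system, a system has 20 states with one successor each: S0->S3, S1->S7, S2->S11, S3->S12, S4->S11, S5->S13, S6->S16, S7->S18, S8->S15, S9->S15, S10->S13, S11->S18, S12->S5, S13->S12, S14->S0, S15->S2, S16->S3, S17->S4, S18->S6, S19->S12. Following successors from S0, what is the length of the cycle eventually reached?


Trace from S0 until a state repeats:
  S0 -> S3 -> S12 -> S5 -> S13 -> S12
S12 first seen at step 2, revisited at step 5.
Cycle length = 5 - 2 = 3

3


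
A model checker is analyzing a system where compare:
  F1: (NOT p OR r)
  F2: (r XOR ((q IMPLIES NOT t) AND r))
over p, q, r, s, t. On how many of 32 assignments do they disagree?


F1 = (NOT p OR r)
F2 = (r XOR ((q IMPLIES NOT t) AND r))
Evaluate both on each of 32 rows (bits = p,q,r,s,t):
  row 0 [00000]: F1=1 F2=0 (differ) -> 1
  row 1 [00001]: F1=1 F2=0 (differ) -> 1
  row 2 [00010]: F1=1 F2=0 (differ) -> 1
  row 3 [00011]: F1=1 F2=0 (differ) -> 1
  row 4 [00100]: F1=1 F2=0 (differ) -> 1
  row 5 [00101]: F1=1 F2=0 (differ) -> 1
  row 6 [00110]: F1=1 F2=0 (differ) -> 1
  row 7 [00111]: F1=1 F2=0 (differ) -> 1
  row 8 [01000]: F1=1 F2=0 (differ) -> 1
  row 9 [01001]: F1=1 F2=0 (differ) -> 1
  row 10 [01010]: F1=1 F2=0 (differ) -> 1
  row 11 [01011]: F1=1 F2=0 (differ) -> 1
  row 12 [01100]: F1=1 F2=0 (differ) -> 1
  row 13 [01101]: F1=1 F2=1 -> 0
  row 14 [01110]: F1=1 F2=0 (differ) -> 1
  row 15 [01111]: F1=1 F2=1 -> 0
  row 16 [10000]: F1=0 F2=0 -> 0
  row 17 [10001]: F1=0 F2=0 -> 0
  row 18 [10010]: F1=0 F2=0 -> 0
  row 19 [10011]: F1=0 F2=0 -> 0
  row 20 [10100]: F1=1 F2=0 (differ) -> 1
  row 21 [10101]: F1=1 F2=0 (differ) -> 1
  row 22 [10110]: F1=1 F2=0 (differ) -> 1
  row 23 [10111]: F1=1 F2=0 (differ) -> 1
  row 24 [11000]: F1=0 F2=0 -> 0
  row 25 [11001]: F1=0 F2=0 -> 0
  row 26 [11010]: F1=0 F2=0 -> 0
  row 27 [11011]: F1=0 F2=0 -> 0
  row 28 [11100]: F1=1 F2=0 (differ) -> 1
  row 29 [11101]: F1=1 F2=1 -> 0
  row 30 [11110]: F1=1 F2=0 (differ) -> 1
  row 31 [11111]: F1=1 F2=1 -> 0
Full result column, 8 rows per line (p,q fixed per line; r,s,t runs 000..111 left to right):
  rows 0-7 [p,q=00]: 11111111  (ones: 8)
  rows 8-15 [p,q=01]: 11111010  (ones: 6)
  rows 16-23 [p,q=10]: 00001111  (ones: 4)
  rows 24-31 [p,q=11]: 00001010  (ones: 2)
Disagreements = 8+6+4+2 = 20

20


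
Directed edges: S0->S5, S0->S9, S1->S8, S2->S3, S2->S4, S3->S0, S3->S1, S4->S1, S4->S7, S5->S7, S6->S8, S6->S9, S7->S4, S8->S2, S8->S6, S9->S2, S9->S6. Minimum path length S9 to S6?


BFS layer-by-layer from S9:
  dist 0: {S9}
  dist 1: {S2, S6}
  -> S6 reached at distance 1
Shortest path length = 1

1


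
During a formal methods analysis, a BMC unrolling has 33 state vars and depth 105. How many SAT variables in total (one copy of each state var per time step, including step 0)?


BMC unrolls to depth k, creating one copy of each state var for steps 0..k.
Step count = 105 + 1 = 106 (steps 0 through 105)
Vars per step = 33
Total = 33 * 106 = 3498

3498


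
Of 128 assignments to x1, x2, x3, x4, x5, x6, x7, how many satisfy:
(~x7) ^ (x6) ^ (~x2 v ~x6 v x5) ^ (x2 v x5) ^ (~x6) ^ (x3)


CNF with 6 clauses over 7 vars (128 assignments).
An assignment satisfies CNF iff every clause has >=1 true literal.
Check each row (bits = x1,x2,x3,x4,x5,x6,x7; clause T/F shown):
  row 0 [0000000]: clauses=TFTFTF -> 0
  row 1 [0000001]: clauses=FFTFTF -> 0
  row 2 [0000010]: clauses=TTTFFF -> 0
  row 3 [0000011]: clauses=FTTFFF -> 0
  row 4 [0000100]: clauses=TFTTTF -> 0
  (every remaining row is evaluated the same way; all 128 results are listed next)
Full result column, 8 rows per line (x1,x2,x3,x4 fixed per line; x5,x6,x7 runs 000..111 left to right):
  rows 0-7 [x1,x2,x3,x4=0000]: 00000000  (ones: 0)
  rows 8-15 [x1,x2,x3,x4=0001]: 00000000  (ones: 0)
  rows 16-23 [x1,x2,x3,x4=0010]: 00000000  (ones: 0)
  rows 24-31 [x1,x2,x3,x4=0011]: 00000000  (ones: 0)
  rows 32-39 [x1,x2,x3,x4=0100]: 00000000  (ones: 0)
  rows 40-47 [x1,x2,x3,x4=0101]: 00000000  (ones: 0)
  rows 48-55 [x1,x2,x3,x4=0110]: 00000000  (ones: 0)
  rows 56-63 [x1,x2,x3,x4=0111]: 00000000  (ones: 0)
  rows 64-71 [x1,x2,x3,x4=1000]: 00000000  (ones: 0)
  rows 72-79 [x1,x2,x3,x4=1001]: 00000000  (ones: 0)
  rows 80-87 [x1,x2,x3,x4=1010]: 00000000  (ones: 0)
  rows 88-95 [x1,x2,x3,x4=1011]: 00000000  (ones: 0)
  rows 96-103 [x1,x2,x3,x4=1100]: 00000000  (ones: 0)
  rows 104-111 [x1,x2,x3,x4=1101]: 00000000  (ones: 0)
  rows 112-119 [x1,x2,x3,x4=1110]: 00000000  (ones: 0)
  rows 120-127 [x1,x2,x3,x4=1111]: 00000000  (ones: 0)
Satisfying assignments = 0+0+0+0+0+0+0+0+0+0+0+0+0+0+0+0 = 0

0


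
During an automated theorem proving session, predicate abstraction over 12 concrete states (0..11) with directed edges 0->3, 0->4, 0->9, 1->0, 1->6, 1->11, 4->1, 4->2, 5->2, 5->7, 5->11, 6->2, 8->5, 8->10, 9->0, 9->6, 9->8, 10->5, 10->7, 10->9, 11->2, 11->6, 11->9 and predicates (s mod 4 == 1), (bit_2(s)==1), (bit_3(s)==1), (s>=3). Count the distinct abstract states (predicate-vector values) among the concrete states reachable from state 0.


BFS from 0:
Concrete reachable: {0, 1, 2, 3, 4, 5, 6, 7, 8, 9, 10, 11}
Abstract via predicates (s mod 4 == 1), (bit_2(s)==1), (bit_3(s)==1), (s>=3):
  (0,0,0,0) <- {0, 2}
  (0,0,0,1) <- {3}
  (0,0,1,1) <- {8, 10, 11}
  (0,1,0,1) <- {4, 6, 7}
  (1,0,0,0) <- {1}
  (1,0,1,1) <- {9}
  (1,1,0,1) <- {5}
Distinct abstract states = 7

7


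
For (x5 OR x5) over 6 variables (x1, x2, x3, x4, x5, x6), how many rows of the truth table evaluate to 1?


Formula: (x5 OR x5) over 6 vars (64 rows)
Evaluate each row (x1, x2, x3, x4, x5, x6 as bits, MSB first):
  row 0 [000000]: (0 OR 0) -> 0
  row 1 [000001]: (0 OR 0) -> 0
  row 2 [000010]: (1 OR 1) -> 1
  row 3 [000011]: (1 OR 1) -> 1
  row 4 [000100]: (0 OR 0) -> 0
  (every remaining row is evaluated the same way; all 64 results are listed next)
Full result column, 8 rows per line (x1,x2,x3 fixed per line; x4,x5,x6 runs 000..111 left to right):
  rows 0-7 [x1,x2,x3=000]: 00110011  (ones: 4)
  rows 8-15 [x1,x2,x3=001]: 00110011  (ones: 4)
  rows 16-23 [x1,x2,x3=010]: 00110011  (ones: 4)
  rows 24-31 [x1,x2,x3=011]: 00110011  (ones: 4)
  rows 32-39 [x1,x2,x3=100]: 00110011  (ones: 4)
  rows 40-47 [x1,x2,x3=101]: 00110011  (ones: 4)
  rows 48-55 [x1,x2,x3=110]: 00110011  (ones: 4)
  rows 56-63 [x1,x2,x3=111]: 00110011  (ones: 4)
Count of 1-rows = 4+4+4+4+4+4+4+4 = 32

32


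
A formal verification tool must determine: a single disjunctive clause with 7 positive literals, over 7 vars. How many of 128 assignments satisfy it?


Step 1: Total=2^7=128
Step 2: Unsat when all 7 false: 2^0=1
Step 3: Sat=128-1=127

127


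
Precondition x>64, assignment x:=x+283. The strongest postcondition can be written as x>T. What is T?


Formula: sp(P, x:=E) = exists old_x. (x = E[old_x/x]) AND P[old_x/x] (old_x is the value of x before the assignment; eliminate old_x by solving x = E[old_x/x] for old_x)
Step 1: Precondition P: x>64, i.e. old_x > 64
Step 2: Assignment gives x = old_x + 283, so old_x = x - 283
Step 3: Substitute into P: x - 283 > 64
Step 4: Simplify: x > 64+283 = 347

347


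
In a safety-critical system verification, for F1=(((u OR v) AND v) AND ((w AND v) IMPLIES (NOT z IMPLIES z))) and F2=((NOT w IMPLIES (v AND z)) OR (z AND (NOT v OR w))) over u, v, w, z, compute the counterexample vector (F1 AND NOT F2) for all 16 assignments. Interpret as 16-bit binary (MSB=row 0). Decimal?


F1 = (((u OR v) AND v) AND ((w AND v) IMPLIES (NOT z IMPLIES z)))
F2 = ((NOT w IMPLIES (v AND z)) OR (z AND (NOT v OR w)))
Counterexample to F1=>F2 is where F1=1 and F2=0.
Evaluate each row (bits = u,v,w,z, MSB first):
  row 0 [0000]: F1=0 F2=0 -> F1&~F2 -> 0
  row 1 [0001]: F1=0 F2=1 -> F1&~F2 -> 0
  row 2 [0010]: F1=0 F2=1 -> F1&~F2 -> 0
  row 3 [0011]: F1=0 F2=1 -> F1&~F2 -> 0
  row 4 [0100]: F1=1 F2=0 -> F1&~F2 -> 1
  row 5 [0101]: F1=1 F2=1 -> F1&~F2 -> 0
  row 6 [0110]: F1=0 F2=1 -> F1&~F2 -> 0
  row 7 [0111]: F1=1 F2=1 -> F1&~F2 -> 0
  row 8 [1000]: F1=0 F2=0 -> F1&~F2 -> 0
  row 9 [1001]: F1=0 F2=1 -> F1&~F2 -> 0
  row 10 [1010]: F1=0 F2=1 -> F1&~F2 -> 0
  row 11 [1011]: F1=0 F2=1 -> F1&~F2 -> 0
  row 12 [1100]: F1=1 F2=0 -> F1&~F2 -> 1
  row 13 [1101]: F1=1 F2=1 -> F1&~F2 -> 0
  row 14 [1110]: F1=0 F2=1 -> F1&~F2 -> 0
  row 15 [1111]: F1=1 F2=1 -> F1&~F2 -> 0
Full result column, 4 rows per line (u,v fixed per line; w,z runs 00..11 left to right):
  rows 0-3 [u,v=00]: 0000  = hex 0
  rows 4-7 [u,v=01]: 1000  = hex 8
  rows 8-11 [u,v=10]: 0000  = hex 0
  rows 12-15 [u,v=11]: 1000  = hex 8
Counterexample vector (row 0 .. row 15) = 0000100000001000
Output column grouped in 4s = 0000 1000 0000 1000 = 0x0808
Convert to decimal digit by digit (value = value*16 + digit):
  0 -> 0
  0*16 + 8 = 8
  8*16 + 0 = 128
  128*16 + 8 = 2056
Decimal = 2056

2056


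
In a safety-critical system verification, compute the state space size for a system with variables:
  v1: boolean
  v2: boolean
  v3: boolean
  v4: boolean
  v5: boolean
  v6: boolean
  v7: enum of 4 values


State space = product of domain sizes of all variables.
Domain sizes:
  v1 (boolean): 2
  v2 (boolean): 2
  v3 (boolean): 2
  v4 (boolean): 2
  v5 (boolean): 2
  v6 (boolean): 2
  v7 (enum of 4 values): 4
Product = 2 * 2 * 2 * 2 * 2 * 2 * 4 = 256

256


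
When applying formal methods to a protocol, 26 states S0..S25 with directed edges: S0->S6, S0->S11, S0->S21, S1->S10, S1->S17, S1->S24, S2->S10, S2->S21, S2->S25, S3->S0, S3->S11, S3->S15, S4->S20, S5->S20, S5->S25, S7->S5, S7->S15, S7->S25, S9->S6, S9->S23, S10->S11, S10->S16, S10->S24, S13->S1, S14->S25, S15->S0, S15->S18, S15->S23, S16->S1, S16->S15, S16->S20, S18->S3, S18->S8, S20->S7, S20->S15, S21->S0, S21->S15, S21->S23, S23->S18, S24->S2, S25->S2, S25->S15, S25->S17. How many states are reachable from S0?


BFS from S0:
  layer 0: {S0}
  layer 1: {S6, S11, S21}
  layer 2: {S15, S23}
  layer 3: {S18}
  layer 4: {S3, S8}
Reachable set: {S0, S3, S6, S8, S11, S15, S18, S21, S23}
Count = 9

9


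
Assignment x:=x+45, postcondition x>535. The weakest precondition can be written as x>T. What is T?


Formula: wp(x:=E, P) = P[E/x] (substitute E for x in postcondition)
Step 1: Postcondition: x>535
Step 2: Substitute x+45 for x: x+45>535
Step 3: Solve for x: x > 535-45 = 490

490
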